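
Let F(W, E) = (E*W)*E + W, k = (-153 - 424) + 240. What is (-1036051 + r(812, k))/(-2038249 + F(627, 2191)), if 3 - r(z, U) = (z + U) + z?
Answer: -207467/601572793 ≈ -0.00034487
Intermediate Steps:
k = -337 (k = -577 + 240 = -337)
r(z, U) = 3 - U - 2*z (r(z, U) = 3 - ((z + U) + z) = 3 - ((U + z) + z) = 3 - (U + 2*z) = 3 + (-U - 2*z) = 3 - U - 2*z)
F(W, E) = W + W*E**2 (F(W, E) = W*E**2 + W = W + W*E**2)
(-1036051 + r(812, k))/(-2038249 + F(627, 2191)) = (-1036051 + (3 - 1*(-337) - 2*812))/(-2038249 + 627*(1 + 2191**2)) = (-1036051 + (3 + 337 - 1624))/(-2038249 + 627*(1 + 4800481)) = (-1036051 - 1284)/(-2038249 + 627*4800482) = -1037335/(-2038249 + 3009902214) = -1037335/3007863965 = -1037335*1/3007863965 = -207467/601572793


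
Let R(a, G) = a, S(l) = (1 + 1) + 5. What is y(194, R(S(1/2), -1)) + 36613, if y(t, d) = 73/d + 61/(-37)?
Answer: 9485041/259 ≈ 36622.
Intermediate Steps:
S(l) = 7 (S(l) = 2 + 5 = 7)
y(t, d) = -61/37 + 73/d (y(t, d) = 73/d + 61*(-1/37) = 73/d - 61/37 = -61/37 + 73/d)
y(194, R(S(1/2), -1)) + 36613 = (-61/37 + 73/7) + 36613 = 2274/259 + 36613 = 9485041/259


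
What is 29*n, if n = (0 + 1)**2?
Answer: 29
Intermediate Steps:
n = 1 (n = 1**2 = 1)
29*n = 29*1 = 29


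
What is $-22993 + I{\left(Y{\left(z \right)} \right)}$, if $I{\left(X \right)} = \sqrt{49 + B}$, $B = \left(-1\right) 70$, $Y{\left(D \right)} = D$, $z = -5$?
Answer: $-22993 + i \sqrt{21} \approx -22993.0 + 4.5826 i$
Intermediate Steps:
$B = -70$
$I{\left(X \right)} = i \sqrt{21}$ ($I{\left(X \right)} = \sqrt{49 - 70} = \sqrt{-21} = i \sqrt{21}$)
$-22993 + I{\left(Y{\left(z \right)} \right)} = -22993 + i \sqrt{21}$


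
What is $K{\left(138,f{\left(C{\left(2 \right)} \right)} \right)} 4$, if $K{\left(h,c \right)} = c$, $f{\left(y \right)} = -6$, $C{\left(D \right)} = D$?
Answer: $-24$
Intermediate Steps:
$K{\left(138,f{\left(C{\left(2 \right)} \right)} \right)} 4 = \left(-6\right) 4 = -24$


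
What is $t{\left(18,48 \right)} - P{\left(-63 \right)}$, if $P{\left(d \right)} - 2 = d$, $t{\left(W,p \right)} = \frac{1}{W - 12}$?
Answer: $\frac{367}{6} \approx 61.167$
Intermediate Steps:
$t{\left(W,p \right)} = \frac{1}{-12 + W}$
$P{\left(d \right)} = 2 + d$
$t{\left(18,48 \right)} - P{\left(-63 \right)} = \frac{1}{-12 + 18} - \left(2 - 63\right) = \frac{1}{6} - -61 = \frac{1}{6} + 61 = \frac{367}{6}$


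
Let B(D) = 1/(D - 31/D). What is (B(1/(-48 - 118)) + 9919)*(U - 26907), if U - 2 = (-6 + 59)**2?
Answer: -68056398076192/284745 ≈ -2.3901e+8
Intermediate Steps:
U = 2811 (U = 2 + (-6 + 59)**2 = 2 + 53**2 = 2 + 2809 = 2811)
(B(1/(-48 - 118)) + 9919)*(U - 26907) = (1/((-48 - 118)*(-31 + (1/(-48 - 118))**2)) + 9919)*(2811 - 26907) = (1/((-166)*(-31 + (1/(-166))**2)) + 9919)*(-24096) = (-1/(166*(-31 + (-1/166)**2)) + 9919)*(-24096) = (-1/(166*(-31 + 1/27556)) + 9919)*(-24096) = (-1/(166*(-854235/27556)) + 9919)*(-24096) = (-1/166*(-27556/854235) + 9919)*(-24096) = (166/854235 + 9919)*(-24096) = (8473157131/854235)*(-24096) = -68056398076192/284745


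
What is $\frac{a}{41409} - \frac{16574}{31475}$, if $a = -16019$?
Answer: $- \frac{1190510791}{1303348275} \approx -0.91342$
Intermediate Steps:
$\frac{a}{41409} - \frac{16574}{31475} = - \frac{16019}{41409} - \frac{16574}{31475} = - \frac{1190510791}{1303348275}$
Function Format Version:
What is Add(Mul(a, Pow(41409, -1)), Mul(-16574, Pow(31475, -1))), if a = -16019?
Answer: Rational(-1190510791, 1303348275) ≈ -0.91342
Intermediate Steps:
Add(Mul(a, Pow(41409, -1)), Mul(-16574, Pow(31475, -1))) = Add(Mul(-16019, Pow(41409, -1)), Mul(-16574, Pow(31475, -1))) = Add(Mul(-16019, Rational(1, 41409)), Mul(-16574, Rational(1, 31475))) = Add(Rational(-16019, 41409), Rational(-16574, 31475)) = Rational(-1190510791, 1303348275)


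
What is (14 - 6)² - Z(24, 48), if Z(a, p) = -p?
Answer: 112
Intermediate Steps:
(14 - 6)² - Z(24, 48) = (14 - 6)² - (-1)*48 = 8² - 1*(-48) = 64 + 48 = 112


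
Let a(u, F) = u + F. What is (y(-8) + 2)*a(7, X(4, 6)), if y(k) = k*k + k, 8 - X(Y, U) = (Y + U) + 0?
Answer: 290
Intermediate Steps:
X(Y, U) = 8 - U - Y (X(Y, U) = 8 - ((Y + U) + 0) = 8 - ((U + Y) + 0) = 8 - (U + Y) = 8 + (-U - Y) = 8 - U - Y)
a(u, F) = F + u
y(k) = k + k² (y(k) = k² + k = k + k²)
(y(-8) + 2)*a(7, X(4, 6)) = (-8*(1 - 8) + 2)*((8 - 1*6 - 1*4) + 7) = (-8*(-7) + 2)*((8 - 6 - 4) + 7) = (56 + 2)*(-2 + 7) = 58*5 = 290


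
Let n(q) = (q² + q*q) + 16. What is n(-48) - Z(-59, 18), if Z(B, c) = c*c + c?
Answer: 4282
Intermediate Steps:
n(q) = 16 + 2*q² (n(q) = (q² + q²) + 16 = 2*q² + 16 = 16 + 2*q²)
Z(B, c) = c + c² (Z(B, c) = c² + c = c + c²)
n(-48) - Z(-59, 18) = (16 + 2*(-48)²) - 18*(1 + 18) = (16 + 2*2304) - 18*19 = (16 + 4608) - 1*342 = 4624 - 342 = 4282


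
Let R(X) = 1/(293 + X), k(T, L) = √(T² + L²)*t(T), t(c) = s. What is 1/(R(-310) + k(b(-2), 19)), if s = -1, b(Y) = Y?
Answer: 17/105484 - 289*√365/105484 ≈ -0.052182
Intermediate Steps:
t(c) = -1
k(T, L) = -√(L² + T²) (k(T, L) = √(T² + L²)*(-1) = √(L² + T²)*(-1) = -√(L² + T²))
1/(R(-310) + k(b(-2), 19)) = 1/(1/(293 - 310) - √(19² + (-2)²)) = 1/(1/(-17) - √(361 + 4)) = 1/(-1/17 - √365)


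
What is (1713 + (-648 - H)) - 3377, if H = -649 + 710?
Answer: -2373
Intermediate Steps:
H = 61
(1713 + (-648 - H)) - 3377 = (1713 + (-648 - 1*61)) - 3377 = (1713 + (-648 - 61)) - 3377 = (1713 - 709) - 3377 = 1004 - 3377 = -2373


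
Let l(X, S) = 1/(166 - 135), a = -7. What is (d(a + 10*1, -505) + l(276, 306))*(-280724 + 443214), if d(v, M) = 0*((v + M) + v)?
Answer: 162490/31 ≈ 5241.6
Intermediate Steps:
l(X, S) = 1/31
d(v, M) = 0 (d(v, M) = 0*((M + v) + v) = 0*(M + 2*v) = 0)
(d(a + 10*1, -505) + l(276, 306))*(-280724 + 443214) = (0 + 1/31)*(-280724 + 443214) = (1/31)*162490 = 162490/31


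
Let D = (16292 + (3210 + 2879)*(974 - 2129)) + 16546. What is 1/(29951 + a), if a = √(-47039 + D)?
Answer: 29951/904109397 - 2*I*√1761749/904109397 ≈ 3.3128e-5 - 2.9362e-6*I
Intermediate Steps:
D = -6999957 (D = (16292 + 6089*(-1155)) + 16546 = (16292 - 7032795) + 16546 = -7016503 + 16546 = -6999957)
a = 2*I*√1761749 (a = √(-47039 - 6999957) = √(-7046996) = 2*I*√1761749 ≈ 2654.6*I)
1/(29951 + a) = 1/(29951 + 2*I*√1761749)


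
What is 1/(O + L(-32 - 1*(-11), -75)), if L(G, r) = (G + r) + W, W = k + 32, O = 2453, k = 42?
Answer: 1/2431 ≈ 0.00041135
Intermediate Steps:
W = 74 (W = 42 + 32 = 74)
L(G, r) = 74 + G + r (L(G, r) = (G + r) + 74 = 74 + G + r)
1/(O + L(-32 - 1*(-11), -75)) = 1/(2453 + (74 + (-32 - 1*(-11)) - 75)) = 1/(2453 + (74 + (-32 + 11) - 75)) = 1/(2453 + (74 - 21 - 75)) = 1/(2453 - 22) = 1/2431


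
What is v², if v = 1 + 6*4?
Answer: 625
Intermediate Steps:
v = 25 (v = 1 + 24 = 25)
v² = 25² = 625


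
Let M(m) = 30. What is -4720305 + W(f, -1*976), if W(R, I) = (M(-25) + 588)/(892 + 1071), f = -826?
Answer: -9265958097/1963 ≈ -4.7203e+6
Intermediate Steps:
W(R, I) = 618/1963 (W(R, I) = (30 + 588)/(892 + 1071) = 618/1963)
-4720305 + W(f, -1*976) = -4720305 + 618/1963 = -9265958097/1963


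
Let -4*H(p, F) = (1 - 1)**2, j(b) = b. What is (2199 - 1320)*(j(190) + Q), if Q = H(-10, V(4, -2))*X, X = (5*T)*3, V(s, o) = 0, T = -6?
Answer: 167010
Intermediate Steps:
X = -90 (X = (5*(-6))*3 = -30*3 = -90)
H(p, F) = 0 (H(p, F) = -(1 - 1)**2/4 = -1/4*0**2 = -1/4*0 = 0)
Q = 0 (Q = 0*(-90) = 0)
(2199 - 1320)*(j(190) + Q) = (2199 - 1320)*(190 + 0) = 879*190 = 167010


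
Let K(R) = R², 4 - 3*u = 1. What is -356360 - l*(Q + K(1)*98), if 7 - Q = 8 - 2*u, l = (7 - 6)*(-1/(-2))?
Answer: -712819/2 ≈ -3.5641e+5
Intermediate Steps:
u = 1 (u = 4/3 - ⅓*1 = 4/3 - ⅓ = 1)
l = ½ (l = 1*(-1*(-½)) = 1*(½) = ½ ≈ 0.50000)
Q = 1 (Q = 7 - (8 - 2*1) = 7 - (8 - 2) = 7 - 1*6 = 7 - 6 = 1)
-356360 - l*(Q + K(1)*98) = -356360 - (1 + 1²*98)/2 = -356360 - (1 + 1*98)/2 = -356360 - (1 + 98)/2 = -356360 - 99/2 = -712819/2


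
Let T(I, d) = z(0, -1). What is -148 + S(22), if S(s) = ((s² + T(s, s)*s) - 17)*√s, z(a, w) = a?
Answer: -148 + 467*√22 ≈ 2042.4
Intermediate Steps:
T(I, d) = 0
S(s) = √s*(-17 + s²) (S(s) = ((s² + 0*s) - 17)*√s = ((s² + 0) - 17)*√s = (s² - 17)*√s = (-17 + s²)*√s = √s*(-17 + s²))
-148 + S(22) = -148 + √22*(-17 + 22²) = -148 + √22*(-17 + 484) = -148 + √22*467 = -148 + 467*√22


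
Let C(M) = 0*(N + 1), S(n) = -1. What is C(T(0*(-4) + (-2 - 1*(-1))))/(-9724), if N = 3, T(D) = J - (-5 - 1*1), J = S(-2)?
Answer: 0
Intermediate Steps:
J = -1
T(D) = 5 (T(D) = -1 - (-5 - 1*1) = -1 - (-5 - 1) = -1 - 1*(-6) = -1 + 6 = 5)
C(M) = 0 (C(M) = 0*(3 + 1) = 0*4 = 0)
C(T(0*(-4) + (-2 - 1*(-1))))/(-9724) = 0/(-9724) = 0*(-1/9724) = 0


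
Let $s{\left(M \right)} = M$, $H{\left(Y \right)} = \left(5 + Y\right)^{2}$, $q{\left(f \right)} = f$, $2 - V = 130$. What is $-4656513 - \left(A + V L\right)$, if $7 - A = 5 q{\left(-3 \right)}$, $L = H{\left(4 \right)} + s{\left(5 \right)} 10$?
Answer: $-4639767$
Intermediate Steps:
$V = -128$ ($V = 2 - 130 = -128$)
$L = 131$ ($L = \left(5 + 4\right)^{2} + 5 \cdot 10 = 9^{2} + 50 = 81 + 50 = 131$)
$A = 22$ ($A = 7 - 5 \left(-3\right) = 7 - -15 = 7 + 15 = 22$)
$-4656513 - \left(A + V L\right) = -4656513 - \left(22 - 16768\right) = -4656513 - -16746 = -4656513 + 16746 = -4639767$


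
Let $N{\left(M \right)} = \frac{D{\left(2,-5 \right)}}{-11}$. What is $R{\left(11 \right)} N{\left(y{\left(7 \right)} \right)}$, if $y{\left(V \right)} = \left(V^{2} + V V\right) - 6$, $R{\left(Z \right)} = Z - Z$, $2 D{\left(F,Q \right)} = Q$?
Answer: $0$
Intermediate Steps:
$D{\left(F,Q \right)} = \frac{Q}{2}$
$R{\left(Z \right)} = 0$
$y{\left(V \right)} = -6 + 2 V^{2}$ ($y{\left(V \right)} = \left(V^{2} + V^{2}\right) - 6 = 2 V^{2} - 6 = -6 + 2 V^{2}$)
$N{\left(M \right)} = \frac{5}{22}$ ($N{\left(M \right)} = \frac{\frac{1}{2} \left(-5\right)}{-11} = \left(- \frac{5}{2}\right) \left(- \frac{1}{11}\right) = \frac{5}{22}$)
$R{\left(11 \right)} N{\left(y{\left(7 \right)} \right)} = 0 \cdot \frac{5}{22} = 0$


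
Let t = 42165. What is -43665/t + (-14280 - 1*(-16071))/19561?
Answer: -51907570/54985971 ≈ -0.94401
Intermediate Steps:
-43665/t + (-14280 - 1*(-16071))/19561 = -43665/42165 + (-14280 - 1*(-16071))/19561 = -43665*1/42165 + (-14280 + 16071)*(1/19561) = -2911/2811 + 1791*(1/19561) = -2911/2811 + 1791/19561 = -51907570/54985971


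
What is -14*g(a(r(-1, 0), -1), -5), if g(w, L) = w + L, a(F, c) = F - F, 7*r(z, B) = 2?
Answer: 70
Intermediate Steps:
r(z, B) = 2/7 (r(z, B) = (⅐)*2 = 2/7)
a(F, c) = 0
g(w, L) = L + w
-14*g(a(r(-1, 0), -1), -5) = -14*(-5 + 0) = -14*(-5) = 70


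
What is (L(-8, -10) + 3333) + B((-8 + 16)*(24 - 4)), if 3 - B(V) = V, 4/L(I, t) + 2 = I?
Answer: 15878/5 ≈ 3175.6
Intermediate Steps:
L(I, t) = 4/(-2 + I)
B(V) = 3 - V
(L(-8, -10) + 3333) + B((-8 + 16)*(24 - 4)) = (4/(-2 - 8) + 3333) + (3 - (-8 + 16)*(24 - 4)) = (4/(-10) + 3333) + (3 - 8*20) = (4*(-⅒) + 3333) + (3 - 1*160) = (-⅖ + 3333) + (3 - 160) = 16663/5 - 157 = 15878/5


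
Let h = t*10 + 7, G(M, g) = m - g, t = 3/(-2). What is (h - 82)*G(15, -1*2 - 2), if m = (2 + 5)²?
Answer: -4770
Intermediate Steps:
t = -3/2 (t = 3*(-½) = -3/2 ≈ -1.5000)
m = 49 (m = 7² = 49)
G(M, g) = 49 - g
h = -8 (h = -3/2*10 + 7 = -15 + 7 = -8)
(h - 82)*G(15, -1*2 - 2) = (-8 - 82)*(49 - (-1*2 - 2)) = -90*(49 - (-2 - 2)) = -90*(49 - 1*(-4)) = -90*(49 + 4) = -90*53 = -4770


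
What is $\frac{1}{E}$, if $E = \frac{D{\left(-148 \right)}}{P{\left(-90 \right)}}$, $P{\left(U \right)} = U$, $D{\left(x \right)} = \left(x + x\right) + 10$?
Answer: $\frac{45}{143} \approx 0.31469$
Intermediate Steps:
$D{\left(x \right)} = 10 + 2 x$ ($D{\left(x \right)} = 2 x + 10 = 10 + 2 x$)
$E = \frac{143}{45}$ ($E = \frac{10 + 2 \left(-148\right)}{-90} = \left(10 - 296\right) \left(- \frac{1}{90}\right) = \left(-286\right) \left(- \frac{1}{90}\right) = \frac{143}{45} \approx 3.1778$)
$\frac{1}{E} = \frac{1}{\frac{143}{45}} = \frac{45}{143}$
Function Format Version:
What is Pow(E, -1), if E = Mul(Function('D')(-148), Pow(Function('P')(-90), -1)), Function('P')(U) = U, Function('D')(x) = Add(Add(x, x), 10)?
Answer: Rational(45, 143) ≈ 0.31469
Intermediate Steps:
Function('D')(x) = Add(10, Mul(2, x)) (Function('D')(x) = Add(Mul(2, x), 10) = Add(10, Mul(2, x)))
E = Rational(143, 45) (E = Mul(Add(10, Mul(2, -148)), Pow(-90, -1)) = Mul(Add(10, -296), Rational(-1, 90)) = Mul(-286, Rational(-1, 90)) = Rational(143, 45) ≈ 3.1778)
Pow(E, -1) = Pow(Rational(143, 45), -1) = Rational(45, 143)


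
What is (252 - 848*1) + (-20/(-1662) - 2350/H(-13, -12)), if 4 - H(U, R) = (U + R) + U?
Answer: -3792337/5817 ≈ -651.94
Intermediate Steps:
H(U, R) = 4 - R - 2*U (H(U, R) = 4 - ((U + R) + U) = 4 - ((R + U) + U) = 4 - (R + 2*U) = 4 + (-R - 2*U) = 4 - R - 2*U)
(252 - 848*1) + (-20/(-1662) - 2350/H(-13, -12)) = (252 - 848*1) + (-20/(-1662) - 2350/(4 - 1*(-12) - 2*(-13))) = (252 - 848) + (-20*(-1/1662) - 2350/(4 + 12 + 26)) = -596 + (10/831 - 2350/42) = -596 + (10/831 - 2350*1/42) = -596 + (10/831 - 1175/21) = -596 - 325405/5817 = -3792337/5817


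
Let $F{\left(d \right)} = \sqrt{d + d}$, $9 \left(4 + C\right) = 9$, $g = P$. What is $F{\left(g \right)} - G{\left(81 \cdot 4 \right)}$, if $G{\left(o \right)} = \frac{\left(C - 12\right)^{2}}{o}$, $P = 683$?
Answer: $- \frac{25}{36} + \sqrt{1366} \approx 36.265$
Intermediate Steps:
$g = 683$
$C = -3$ ($C = -4 + \frac{1}{9} \cdot 9 = -4 + 1 = -3$)
$F{\left(d \right)} = \sqrt{2} \sqrt{d}$ ($F{\left(d \right)} = \sqrt{2 d} = \sqrt{2} \sqrt{d}$)
$G{\left(o \right)} = \frac{225}{o}$ ($G{\left(o \right)} = \frac{\left(-3 - 12\right)^{2}}{o} = \frac{\left(-15\right)^{2}}{o} = \frac{225}{o}$)
$F{\left(g \right)} - G{\left(81 \cdot 4 \right)} = \sqrt{2} \sqrt{683} - \frac{225}{81 \cdot 4} = \sqrt{1366} - \frac{225}{324} = \sqrt{1366} - 225 \cdot \frac{1}{324} = \sqrt{1366} - \frac{25}{36} = - \frac{25}{36} + \sqrt{1366}$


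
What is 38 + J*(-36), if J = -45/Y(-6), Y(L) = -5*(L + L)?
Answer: 65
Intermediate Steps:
Y(L) = -10*L
J = -¾ (J = -45/((-10*(-6))) = -45/60 = -45*1/60 = -¾ ≈ -0.75000)
38 + J*(-36) = 38 - ¾*(-36) = 38 + 27 = 65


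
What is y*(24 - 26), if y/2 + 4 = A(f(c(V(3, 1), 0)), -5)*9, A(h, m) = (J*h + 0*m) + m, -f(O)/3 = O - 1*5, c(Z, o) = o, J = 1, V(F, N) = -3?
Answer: -344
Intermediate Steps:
f(O) = 15 - 3*O (f(O) = -3*(O - 1*5) = -3*(O - 5) = -3*(-5 + O) = 15 - 3*O)
A(h, m) = h + m (A(h, m) = (1*h + 0*m) + m = (h + 0) + m = h + m)
y = 172 (y = -8 + 2*(((15 - 3*0) - 5)*9) = -8 + 2*(((15 + 0) - 5)*9) = -8 + 2*((15 - 5)*9) = -8 + 2*(10*9) = -8 + 2*90 = -8 + 180 = 172)
y*(24 - 26) = 172*(24 - 26) = 172*(-2) = -344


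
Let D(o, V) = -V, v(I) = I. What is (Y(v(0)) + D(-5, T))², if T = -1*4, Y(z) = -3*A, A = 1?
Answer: 1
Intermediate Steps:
Y(z) = -3 (Y(z) = -3*1 = -3)
T = -4
(Y(v(0)) + D(-5, T))² = (-3 - 1*(-4))² = (-3 + 4)² = 1² = 1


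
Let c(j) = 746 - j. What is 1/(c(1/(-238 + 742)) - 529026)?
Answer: -504/266253121 ≈ -1.8929e-6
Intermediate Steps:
1/(c(1/(-238 + 742)) - 529026) = 1/((746 - 1/(-238 + 742)) - 529026) = 1/((746 - 1/504) - 529026) = 1/(375983/504 - 529026) = 1/(-266253121/504) = -504/266253121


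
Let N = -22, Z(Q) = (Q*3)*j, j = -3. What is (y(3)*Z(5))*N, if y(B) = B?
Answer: 2970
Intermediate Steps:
Z(Q) = -9*Q (Z(Q) = (Q*3)*(-3) = (3*Q)*(-3) = -9*Q)
(y(3)*Z(5))*N = (3*(-9*5))*(-22) = (3*(-45))*(-22) = -135*(-22) = 2970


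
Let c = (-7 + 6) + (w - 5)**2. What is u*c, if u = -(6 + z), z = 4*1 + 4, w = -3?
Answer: -882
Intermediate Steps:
z = 8 (z = 4 + 4 = 8)
u = -14 (u = -(6 + 8) = -1*14 = -14)
c = 63 (c = (-7 + 6) + (-3 - 5)**2 = -1 + (-8)**2 = -1 + 64 = 63)
u*c = -14*63 = -882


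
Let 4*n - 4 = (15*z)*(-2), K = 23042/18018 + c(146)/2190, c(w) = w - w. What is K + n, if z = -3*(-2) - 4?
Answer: -114605/9009 ≈ -12.721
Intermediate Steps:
c(w) = 0
z = 2 (z = 6 - 4 = 2)
K = 11521/9009 (K = 23042/18018 + 0/2190 = 23042*(1/18018) + 0*(1/2190) = 11521/9009 + 0 = 11521/9009 ≈ 1.2788)
n = -14 (n = 1 + ((15*2)*(-2))/4 = 1 + (30*(-2))/4 = 1 + (¼)*(-60) = 1 - 15 = -14)
K + n = 11521/9009 - 14 = -114605/9009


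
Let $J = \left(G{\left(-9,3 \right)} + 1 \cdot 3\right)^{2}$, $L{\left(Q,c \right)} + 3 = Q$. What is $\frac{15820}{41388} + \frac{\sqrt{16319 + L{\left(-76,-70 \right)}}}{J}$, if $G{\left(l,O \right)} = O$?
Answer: $\frac{3955}{10347} + \frac{\sqrt{1015}}{9} \approx 3.9221$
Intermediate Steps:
$L{\left(Q,c \right)} = -3 + Q$
$J = 36$ ($J = \left(3 + 1 \cdot 3\right)^{2} = \left(3 + 3\right)^{2} = 6^{2} = 36$)
$\frac{15820}{41388} + \frac{\sqrt{16319 + L{\left(-76,-70 \right)}}}{J} = \frac{15820}{41388} + \frac{\sqrt{16319 - 79}}{36} = 15820 \cdot \frac{1}{41388} + \sqrt{16319 - 79} \cdot \frac{1}{36} = \frac{3955}{10347} + \sqrt{16240} \cdot \frac{1}{36} = \frac{3955}{10347} + 4 \sqrt{1015} \cdot \frac{1}{36} = \frac{3955}{10347} + \frac{\sqrt{1015}}{9}$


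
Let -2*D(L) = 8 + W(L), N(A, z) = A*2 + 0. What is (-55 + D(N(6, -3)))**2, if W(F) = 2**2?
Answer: 3721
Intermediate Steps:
W(F) = 4
N(A, z) = 2*A (N(A, z) = 2*A + 0 = 2*A)
D(L) = -6 (D(L) = -(8 + 4)/2 = -1/2*12 = -6)
(-55 + D(N(6, -3)))**2 = (-55 - 6)**2 = (-61)**2 = 3721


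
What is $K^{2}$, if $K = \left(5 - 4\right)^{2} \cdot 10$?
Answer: $100$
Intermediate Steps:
$K = 10$ ($K = 1^{2} \cdot 10 = 1 \cdot 10 = 10$)
$K^{2} = 10^{2} = 100$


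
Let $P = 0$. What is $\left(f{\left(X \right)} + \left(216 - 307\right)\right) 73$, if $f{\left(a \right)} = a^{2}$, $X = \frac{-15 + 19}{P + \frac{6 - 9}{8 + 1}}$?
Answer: $3869$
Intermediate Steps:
$X = -12$ ($X = \frac{-15 + 19}{0 + \frac{6 - 9}{8 + 1}} = \frac{4}{0 - \frac{3}{9}} = \frac{4}{0 - \frac{1}{3}} = \frac{4}{- \frac{1}{3}} = 4 \left(-3\right) = -12$)
$\left(f{\left(X \right)} + \left(216 - 307\right)\right) 73 = \left(\left(-12\right)^{2} + \left(216 - 307\right)\right) 73 = \left(144 - 91\right) 73 = 53 \cdot 73 = 3869$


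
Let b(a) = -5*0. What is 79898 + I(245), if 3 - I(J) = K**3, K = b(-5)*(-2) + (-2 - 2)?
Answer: 79965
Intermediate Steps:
b(a) = 0
K = -4 (K = 0*(-2) + (-2 - 2) = 0 - 4 = -4)
I(J) = 67 (I(J) = 3 - 1*(-4)**3 = 3 - 1*(-64) = 3 + 64 = 67)
79898 + I(245) = 79898 + 67 = 79965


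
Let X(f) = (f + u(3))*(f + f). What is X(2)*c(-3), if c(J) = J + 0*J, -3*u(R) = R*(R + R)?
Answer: 48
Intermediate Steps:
u(R) = -2*R²/3 (u(R) = -R*(R + R)/3 = -R*2*R/3 = -2*R²/3)
X(f) = 2*f*(-6 + f) (X(f) = (f - ⅔*3²)*(f + f) = (f - ⅔*9)*(2*f) = (f - 6)*(2*f) = (-6 + f)*(2*f) = 2*f*(-6 + f))
c(J) = J (c(J) = J + 0 = J)
X(2)*c(-3) = (2*2*(-6 + 2))*(-3) = (2*2*(-4))*(-3) = -16*(-3) = 48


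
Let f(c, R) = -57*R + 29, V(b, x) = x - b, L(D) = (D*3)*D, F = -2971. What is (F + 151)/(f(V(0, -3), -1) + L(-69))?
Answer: -2820/14369 ≈ -0.19626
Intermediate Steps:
L(D) = 3*D² (L(D) = (3*D)*D = 3*D²)
f(c, R) = 29 - 57*R
(F + 151)/(f(V(0, -3), -1) + L(-69)) = (-2971 + 151)/((29 - 57*(-1)) + 3*(-69)²) = -2820/((29 + 57) + 3*4761) = -2820/(86 + 14283) = -2820/14369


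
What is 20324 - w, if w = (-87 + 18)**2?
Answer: 15563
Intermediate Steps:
w = 4761 (w = (-69)**2 = 4761)
20324 - w = 20324 - 1*4761 = 20324 - 4761 = 15563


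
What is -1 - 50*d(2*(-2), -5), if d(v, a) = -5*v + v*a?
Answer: -2001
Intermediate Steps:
d(v, a) = -5*v + a*v
-1 - 50*d(2*(-2), -5) = -1 - 50*2*(-2)*(-5 - 5) = -1 - (-200)*(-10) = -1 - 50*40 = -1 - 2000 = -2001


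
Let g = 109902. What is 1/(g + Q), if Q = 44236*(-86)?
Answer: -1/3694394 ≈ -2.7068e-7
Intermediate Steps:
Q = -3804296
1/(g + Q) = 1/(109902 - 3804296) = 1/(-3694394) = -1/3694394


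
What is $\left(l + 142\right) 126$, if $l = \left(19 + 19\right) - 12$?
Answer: $21168$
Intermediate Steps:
$l = 26$ ($l = 38 - 12 = 26$)
$\left(l + 142\right) 126 = \left(26 + 142\right) 126 = 168 \cdot 126 = 21168$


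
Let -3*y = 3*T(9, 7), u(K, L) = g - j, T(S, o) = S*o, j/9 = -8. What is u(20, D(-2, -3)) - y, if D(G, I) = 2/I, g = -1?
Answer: 134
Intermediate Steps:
j = -72 (j = 9*(-8) = -72)
u(K, L) = 71 (u(K, L) = -1 - 1*(-72) = -1 + 72 = 71)
y = -63 (y = -9*7 = -63 ≈ -63.000)
u(20, D(-2, -3)) - y = 71 - 1*(-63) = 71 + 63 = 134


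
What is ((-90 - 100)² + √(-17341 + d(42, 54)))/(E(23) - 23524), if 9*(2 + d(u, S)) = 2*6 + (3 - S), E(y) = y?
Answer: -36100/23501 - I*√156126/70503 ≈ -1.5361 - 0.0056044*I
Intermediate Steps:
d(u, S) = -⅓ - S/9 (d(u, S) = -2 + (2*6 + (3 - S))/9 = -2 + (12 + (3 - S))/9 = -2 + (15 - S)/9 = -2 + (5/3 - S/9) = -⅓ - S/9)
((-90 - 100)² + √(-17341 + d(42, 54)))/(E(23) - 23524) = ((-90 - 100)² + √(-17341 + (-⅓ - ⅑*54)))/(23 - 23524) = ((-190)² + √(-17341 + (-⅓ - 6)))/(-23501) = (36100 + √(-17341 - 19/3))*(-1/23501) = (36100 + √(-52042/3))*(-1/23501) = (36100 + I*√156126/3)*(-1/23501) = -36100/23501 - I*√156126/70503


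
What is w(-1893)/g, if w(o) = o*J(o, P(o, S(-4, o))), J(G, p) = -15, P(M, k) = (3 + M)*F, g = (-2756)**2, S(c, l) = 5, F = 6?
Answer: 28395/7595536 ≈ 0.0037384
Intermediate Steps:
g = 7595536
P(M, k) = 18 + 6*M (P(M, k) = (3 + M)*6 = 18 + 6*M)
w(o) = -15*o (w(o) = o*(-15) = -15*o)
w(-1893)/g = -15*(-1893)/7595536 = 28395*(1/7595536) = 28395/7595536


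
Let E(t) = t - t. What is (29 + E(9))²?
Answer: 841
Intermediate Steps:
E(t) = 0
(29 + E(9))² = (29 + 0)² = 29² = 841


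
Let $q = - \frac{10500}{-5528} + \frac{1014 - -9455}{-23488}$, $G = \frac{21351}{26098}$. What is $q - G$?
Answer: $\frac{134611489625}{211787984192} \approx 0.6356$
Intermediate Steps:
$G = \frac{21351}{26098}$ ($G = 21351 \cdot \frac{1}{26098} = \frac{21351}{26098} \approx 0.81811$)
$q = \frac{23593921}{16230208}$ ($q = \left(-10500\right) \left(- \frac{1}{5528}\right) + \left(1014 + 9455\right) \left(- \frac{1}{23488}\right) = \frac{2625}{1382} + 10469 \left(- \frac{1}{23488}\right) = \frac{2625}{1382} - \frac{10469}{23488} = \frac{23593921}{16230208} \approx 1.4537$)
$q - G = \frac{23593921}{16230208} - \frac{21351}{26098} = \frac{134611489625}{211787984192}$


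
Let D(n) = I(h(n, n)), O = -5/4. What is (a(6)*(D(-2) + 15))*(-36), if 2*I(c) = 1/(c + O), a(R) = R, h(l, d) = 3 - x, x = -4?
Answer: -74952/23 ≈ -3258.8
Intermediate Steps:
h(l, d) = 7 (h(l, d) = 3 - 1*(-4) = 3 + 4 = 7)
O = -5/4 (O = -5*¼ = -5/4 ≈ -1.2500)
I(c) = 1/(2*(-5/4 + c)) (I(c) = 1/(2*(c - 5/4)) = 1/(2*(-5/4 + c)))
D(n) = 2/23 (D(n) = 2/(-5 + 4*7) = 2/(-5 + 28) = 2/23)
(a(6)*(D(-2) + 15))*(-36) = (6*(2/23 + 15))*(-36) = (6*(347/23))*(-36) = (2082/23)*(-36) = -74952/23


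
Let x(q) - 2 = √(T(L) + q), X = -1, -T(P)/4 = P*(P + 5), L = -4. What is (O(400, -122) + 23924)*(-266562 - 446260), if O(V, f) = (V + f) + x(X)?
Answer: -17253143688 - 712822*√15 ≈ -1.7256e+10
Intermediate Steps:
T(P) = -4*P*(5 + P) (T(P) = -4*P*(P + 5) = -4*P*(5 + P))
x(q) = 2 + √(16 + q) (x(q) = 2 + √(-4*(-4)*(5 - 4) + q) = 2 + √(-4*(-4)*1 + q) = 2 + √(16 + q))
O(V, f) = 2 + V + f + √15 (O(V, f) = (V + f) + (2 + √(16 - 1)) = (V + f) + (2 + √15) = 2 + V + f + √15)
(O(400, -122) + 23924)*(-266562 - 446260) = ((2 + 400 - 122 + √15) + 23924)*(-266562 - 446260) = ((280 + √15) + 23924)*(-712822) = (24204 + √15)*(-712822) = -17253143688 - 712822*√15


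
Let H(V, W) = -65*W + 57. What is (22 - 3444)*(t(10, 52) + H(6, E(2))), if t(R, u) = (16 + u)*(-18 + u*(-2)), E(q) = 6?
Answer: 29528438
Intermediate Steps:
H(V, W) = 57 - 65*W
t(R, u) = (-18 - 2*u)*(16 + u) (t(R, u) = (16 + u)*(-18 - 2*u) = (-18 - 2*u)*(16 + u))
(22 - 3444)*(t(10, 52) + H(6, E(2))) = (22 - 3444)*((-288 - 50*52 - 2*52²) + (57 - 65*6)) = -3422*((-288 - 2600 - 2*2704) + (57 - 390)) = -3422*((-288 - 2600 - 5408) - 333) = -3422*(-8296 - 333) = -3422*(-8629) = 29528438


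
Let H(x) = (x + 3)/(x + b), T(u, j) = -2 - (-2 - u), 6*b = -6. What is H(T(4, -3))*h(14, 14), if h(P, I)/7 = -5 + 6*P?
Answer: 3871/3 ≈ 1290.3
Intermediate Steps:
b = -1 (b = (1/6)*(-6) = -1)
T(u, j) = u (T(u, j) = -2 + (2 + u) = u)
h(P, I) = -35 + 42*P (h(P, I) = 7*(-5 + 6*P) = -35 + 42*P)
H(x) = (3 + x)/(-1 + x) (H(x) = (x + 3)/(x - 1) = (3 + x)/(-1 + x))
H(T(4, -3))*h(14, 14) = ((3 + 4)/(-1 + 4))*(-35 + 42*14) = (7/3)*(-35 + 588) = ((1/3)*7)*553 = (7/3)*553 = 3871/3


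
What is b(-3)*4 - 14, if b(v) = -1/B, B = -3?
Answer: -38/3 ≈ -12.667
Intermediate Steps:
b(v) = ⅓ (b(v) = -1/(-3) = -1*(-⅓) = ⅓)
b(-3)*4 - 14 = (⅓)*4 - 14 = 4/3 - 14 = -38/3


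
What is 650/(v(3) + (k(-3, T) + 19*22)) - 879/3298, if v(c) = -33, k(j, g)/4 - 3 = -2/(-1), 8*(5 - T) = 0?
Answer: 357541/267138 ≈ 1.3384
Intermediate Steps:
T = 5 (T = 5 - 1/8*0 = 5 + 0 = 5)
k(j, g) = 20 (k(j, g) = 12 + 4*(-2/(-1)) = 12 + 4*(-2*(-1)) = 12 + 4*2 = 12 + 8 = 20)
650/(v(3) + (k(-3, T) + 19*22)) - 879/3298 = 650/(-33 + (20 + 19*22)) - 879/3298 = 650/(-33 + (20 + 418)) - 879*1/3298 = 650/(-33 + 438) - 879/3298 = 650/405 - 879/3298 = 650*(1/405) - 879/3298 = 130/81 - 879/3298 = 357541/267138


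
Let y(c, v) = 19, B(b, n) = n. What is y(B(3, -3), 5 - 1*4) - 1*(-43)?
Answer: 62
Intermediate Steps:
y(B(3, -3), 5 - 1*4) - 1*(-43) = 19 - 1*(-43) = 19 + 43 = 62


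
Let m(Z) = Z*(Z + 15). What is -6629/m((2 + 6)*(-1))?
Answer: 947/8 ≈ 118.38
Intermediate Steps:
m(Z) = Z*(15 + Z)
-6629/m((2 + 6)*(-1)) = -6629*(-1/((2 + 6)*(15 + (2 + 6)*(-1)))) = -6629*(-1/(8*(15 + 8*(-1)))) = -6629*(-1/(8*(15 - 8))) = -6629/((-8*7)) = -6629/(-56) = -6629*(-1/56) = 947/8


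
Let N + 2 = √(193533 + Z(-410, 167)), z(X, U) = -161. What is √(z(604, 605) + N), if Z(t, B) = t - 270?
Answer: √(-163 + √192853) ≈ 16.618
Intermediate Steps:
Z(t, B) = -270 + t
N = -2 + √192853 (N = -2 + √(193533 + (-270 - 410)) = -2 + √(193533 - 680) = -2 + √192853 ≈ 437.15)
√(z(604, 605) + N) = √(-161 + (-2 + √192853)) = √(-163 + √192853)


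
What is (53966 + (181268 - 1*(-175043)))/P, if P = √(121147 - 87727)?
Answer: 136759*√8355/5570 ≈ 2244.3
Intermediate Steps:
P = 2*√8355 (P = √33420 = 2*√8355 ≈ 182.81)
(53966 + (181268 - 1*(-175043)))/P = (53966 + (181268 - 1*(-175043)))/((2*√8355)) = (53966 + (181268 + 175043))*(√8355/16710) = (53966 + 356311)*(√8355/16710) = 410277*(√8355/16710) = 136759*√8355/5570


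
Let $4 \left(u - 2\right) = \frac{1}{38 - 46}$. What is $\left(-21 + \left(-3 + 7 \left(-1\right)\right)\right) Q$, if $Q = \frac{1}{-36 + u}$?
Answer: $\frac{992}{1089} \approx 0.91093$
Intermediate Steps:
$u = \frac{63}{32}$ ($u = 2 + \frac{1}{4 \left(38 - 46\right)} = 2 + \frac{1}{4 \left(-8\right)} = 2 + \frac{1}{4} \left(- \frac{1}{8}\right) = 2 - \frac{1}{32} = \frac{63}{32} \approx 1.9688$)
$Q = - \frac{32}{1089}$ ($Q = \frac{1}{-36 + \frac{63}{32}} = \frac{1}{- \frac{1089}{32}} = - \frac{32}{1089} \approx -0.029385$)
$\left(-21 + \left(-3 + 7 \left(-1\right)\right)\right) Q = \left(-21 + \left(-3 + 7 \left(-1\right)\right)\right) \left(- \frac{32}{1089}\right) = \left(-21 - 10\right) \left(- \frac{32}{1089}\right) = \left(-31\right) \left(- \frac{32}{1089}\right) = \frac{992}{1089}$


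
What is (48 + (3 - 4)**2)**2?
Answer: 2401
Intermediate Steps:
(48 + (3 - 4)**2)**2 = (48 + (-1)**2)**2 = (48 + 1)**2 = 49**2 = 2401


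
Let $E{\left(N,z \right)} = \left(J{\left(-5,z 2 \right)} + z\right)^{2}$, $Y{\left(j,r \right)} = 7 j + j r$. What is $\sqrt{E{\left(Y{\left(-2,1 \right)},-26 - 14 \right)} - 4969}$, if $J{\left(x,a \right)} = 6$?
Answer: $i \sqrt{3813} \approx 61.75 i$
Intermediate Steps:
$E{\left(N,z \right)} = \left(6 + z\right)^{2}$
$\sqrt{E{\left(Y{\left(-2,1 \right)},-26 - 14 \right)} - 4969} = \sqrt{\left(6 - 40\right)^{2} - 4969} = \sqrt{\left(-34\right)^{2} - 4969} = \sqrt{1156 - 4969} = \sqrt{-3813} = i \sqrt{3813}$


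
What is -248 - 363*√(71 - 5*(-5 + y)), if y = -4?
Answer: -248 - 726*√29 ≈ -4157.6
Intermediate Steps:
-248 - 363*√(71 - 5*(-5 + y)) = -248 - 363*√(71 - 5*(-5 - 4)) = -248 - 363*√(71 - 5*(-9)) = -248 - 363*√(71 + 45) = -248 - 726*√29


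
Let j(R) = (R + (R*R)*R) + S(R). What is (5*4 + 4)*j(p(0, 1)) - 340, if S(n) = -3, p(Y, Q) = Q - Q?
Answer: -412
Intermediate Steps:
p(Y, Q) = 0
j(R) = -3 + R + R**3 (j(R) = (R + (R*R)*R) - 3 = (R + R**2*R) - 3 = (R + R**3) - 3 = -3 + R + R**3)
(5*4 + 4)*j(p(0, 1)) - 340 = (5*4 + 4)*(-3 + 0 + 0**3) - 340 = (20 + 4)*(-3 + 0 + 0) - 340 = 24*(-3) - 340 = -72 - 340 = -412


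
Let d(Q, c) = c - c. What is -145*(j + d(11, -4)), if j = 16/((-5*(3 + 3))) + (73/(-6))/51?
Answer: 34249/306 ≈ 111.92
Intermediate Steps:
d(Q, c) = 0
j = -1181/1530 (j = 16/((-5*6)) + (73*(-⅙))*(1/51) = 16/(-30) - 73/6*1/51 = 16*(-1/30) - 73/306 = -8/15 - 73/306 = -1181/1530 ≈ -0.77190)
-145*(j + d(11, -4)) = -145*(-1181/1530 + 0) = -145*(-1181/1530) = 34249/306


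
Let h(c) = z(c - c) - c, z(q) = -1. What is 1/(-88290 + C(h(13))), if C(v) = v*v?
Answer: -1/88094 ≈ -1.1352e-5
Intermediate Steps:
h(c) = -1 - c
C(v) = v²
1/(-88290 + C(h(13))) = 1/(-88290 + (-1 - 1*13)²) = 1/(-88290 + (-1 - 13)²) = 1/(-88290 + (-14)²) = 1/(-88290 + 196) = 1/(-88094) = -1/88094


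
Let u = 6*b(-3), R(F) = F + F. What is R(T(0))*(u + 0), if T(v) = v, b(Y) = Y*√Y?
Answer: 0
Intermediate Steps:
b(Y) = Y^(3/2)
R(F) = 2*F
u = -18*I*√3 (u = 6*(-3)^(3/2) = 6*(-3*I*√3) = -18*I*√3 ≈ -31.177*I)
R(T(0))*(u + 0) = (2*0)*(-18*I*√3 + 0) = 0*(-18*I*√3) = 0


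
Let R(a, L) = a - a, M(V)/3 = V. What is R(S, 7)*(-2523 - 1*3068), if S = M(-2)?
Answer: 0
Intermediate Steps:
M(V) = 3*V
S = -6 (S = 3*(-2) = -6)
R(a, L) = 0
R(S, 7)*(-2523 - 1*3068) = 0*(-2523 - 1*3068) = 0*(-2523 - 3068) = 0*(-5591) = 0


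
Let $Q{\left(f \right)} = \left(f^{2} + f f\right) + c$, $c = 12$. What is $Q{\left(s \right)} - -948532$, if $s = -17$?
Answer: $949122$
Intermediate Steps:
$Q{\left(f \right)} = 12 + 2 f^{2}$ ($Q{\left(f \right)} = \left(f^{2} + f f\right) + 12 = \left(f^{2} + f^{2}\right) + 12 = 2 f^{2} + 12 = 12 + 2 f^{2}$)
$Q{\left(s \right)} - -948532 = \left(12 + 2 \left(-17\right)^{2}\right) - -948532 = \left(12 + 2 \cdot 289\right) + 948532 = \left(12 + 578\right) + 948532 = 590 + 948532 = 949122$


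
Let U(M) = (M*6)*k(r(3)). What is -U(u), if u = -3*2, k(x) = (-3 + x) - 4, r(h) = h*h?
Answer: 72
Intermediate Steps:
r(h) = h²
k(x) = -7 + x
u = -6
U(M) = 12*M (U(M) = (M*6)*(-7 + 3²) = (6*M)*(-7 + 9) = (6*M)*2 = 12*M)
-U(u) = -12*(-6) = -1*(-72) = 72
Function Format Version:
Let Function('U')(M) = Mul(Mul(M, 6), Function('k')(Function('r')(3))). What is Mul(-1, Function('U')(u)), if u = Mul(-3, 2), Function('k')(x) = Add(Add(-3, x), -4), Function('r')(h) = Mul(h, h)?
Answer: 72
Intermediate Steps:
Function('r')(h) = Pow(h, 2)
Function('k')(x) = Add(-7, x)
u = -6
Function('U')(M) = Mul(12, M) (Function('U')(M) = Mul(Mul(M, 6), Add(-7, Pow(3, 2))) = Mul(Mul(6, M), Add(-7, 9)) = Mul(Mul(6, M), 2) = Mul(12, M))
Mul(-1, Function('U')(u)) = Mul(-1, Mul(12, -6)) = Mul(-1, -72) = 72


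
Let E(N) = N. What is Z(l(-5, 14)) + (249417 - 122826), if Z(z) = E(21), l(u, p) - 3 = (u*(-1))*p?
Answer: 126612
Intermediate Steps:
l(u, p) = 3 - p*u (l(u, p) = 3 + (u*(-1))*p = 3 + (-u)*p = 3 - p*u)
Z(z) = 21
Z(l(-5, 14)) + (249417 - 122826) = 21 + (249417 - 122826) = 21 + 126591 = 126612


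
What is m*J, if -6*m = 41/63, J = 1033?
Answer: -42353/378 ≈ -112.04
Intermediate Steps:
m = -41/378 (m = -41/(6*63) = -1/6*41/63 = -41/378 ≈ -0.10847)
m*J = -41/378*1033 = -42353/378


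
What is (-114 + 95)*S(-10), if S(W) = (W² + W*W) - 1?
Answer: -3781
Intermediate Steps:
S(W) = -1 + 2*W² (S(W) = (W² + W²) - 1 = 2*W² - 1 = -1 + 2*W²)
(-114 + 95)*S(-10) = (-114 + 95)*(-1 + 2*(-10)²) = -19*(-1 + 2*100) = -19*(-1 + 200) = -19*199 = -3781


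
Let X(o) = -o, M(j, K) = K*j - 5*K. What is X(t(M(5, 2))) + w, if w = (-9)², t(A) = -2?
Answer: 83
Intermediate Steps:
M(j, K) = -5*K + K*j
w = 81
X(t(M(5, 2))) + w = -1*(-2) + 81 = 2 + 81 = 83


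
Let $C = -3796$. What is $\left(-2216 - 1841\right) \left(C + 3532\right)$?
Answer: $1071048$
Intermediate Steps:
$\left(-2216 - 1841\right) \left(C + 3532\right) = \left(-2216 - 1841\right) \left(-3796 + 3532\right) = \left(-4057\right) \left(-264\right) = 1071048$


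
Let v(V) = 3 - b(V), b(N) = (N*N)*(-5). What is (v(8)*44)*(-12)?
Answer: -170544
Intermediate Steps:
b(N) = -5*N² (b(N) = N²*(-5) = -5*N²)
v(V) = 3 + 5*V² (v(V) = 3 - (-5)*V² = 3 + 5*V²)
(v(8)*44)*(-12) = ((3 + 5*8²)*44)*(-12) = ((3 + 5*64)*44)*(-12) = ((3 + 320)*44)*(-12) = (323*44)*(-12) = 14212*(-12) = -170544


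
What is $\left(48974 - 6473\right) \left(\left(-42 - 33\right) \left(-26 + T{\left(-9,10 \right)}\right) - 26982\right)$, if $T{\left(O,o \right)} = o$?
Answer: $-1095760782$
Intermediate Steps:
$\left(48974 - 6473\right) \left(\left(-42 - 33\right) \left(-26 + T{\left(-9,10 \right)}\right) - 26982\right) = \left(48974 - 6473\right) \left(\left(-42 - 33\right) \left(-26 + 10\right) - 26982\right) = 42501 \left(\left(-75\right) \left(-16\right) - 26982\right) = 42501 \left(1200 - 26982\right) = 42501 \left(-25782\right) = -1095760782$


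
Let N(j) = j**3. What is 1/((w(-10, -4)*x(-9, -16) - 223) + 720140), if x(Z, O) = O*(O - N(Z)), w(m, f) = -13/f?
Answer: 1/682841 ≈ 1.4645e-6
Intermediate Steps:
x(Z, O) = O*(O - Z**3)
1/((w(-10, -4)*x(-9, -16) - 223) + 720140) = 1/(((-13/(-4))*(-16*(-16 - 1*(-9)**3)) - 223) + 720140) = 1/(((-13*(-1/4))*(-16*(-16 - 1*(-729))) - 223) + 720140) = 1/((13*(-16*(-16 + 729))/4 - 223) + 720140) = 1/((13*(-16*713)/4 - 223) + 720140) = 1/(((13/4)*(-11408) - 223) + 720140) = 1/((-37076 - 223) + 720140) = 1/(-37299 + 720140) = 1/682841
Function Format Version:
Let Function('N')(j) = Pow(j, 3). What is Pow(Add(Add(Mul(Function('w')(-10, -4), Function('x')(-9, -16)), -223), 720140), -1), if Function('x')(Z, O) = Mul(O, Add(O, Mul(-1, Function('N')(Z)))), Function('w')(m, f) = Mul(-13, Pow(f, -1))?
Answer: Rational(1, 682841) ≈ 1.4645e-6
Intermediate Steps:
Function('x')(Z, O) = Mul(O, Add(O, Mul(-1, Pow(Z, 3))))
Pow(Add(Add(Mul(Function('w')(-10, -4), Function('x')(-9, -16)), -223), 720140), -1) = Pow(Add(Add(Mul(Mul(-13, Pow(-4, -1)), Mul(-16, Add(-16, Mul(-1, Pow(-9, 3))))), -223), 720140), -1) = Pow(Add(Add(Mul(Mul(-13, Rational(-1, 4)), Mul(-16, Add(-16, Mul(-1, -729)))), -223), 720140), -1) = Pow(Add(Add(Mul(Rational(13, 4), Mul(-16, Add(-16, 729))), -223), 720140), -1) = Pow(Add(Add(Mul(Rational(13, 4), Mul(-16, 713)), -223), 720140), -1) = Pow(Add(Add(Mul(Rational(13, 4), -11408), -223), 720140), -1) = Pow(Add(Add(-37076, -223), 720140), -1) = Pow(Add(-37299, 720140), -1) = Pow(682841, -1) = Rational(1, 682841)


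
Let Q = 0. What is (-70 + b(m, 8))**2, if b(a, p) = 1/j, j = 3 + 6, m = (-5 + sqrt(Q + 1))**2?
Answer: 395641/81 ≈ 4884.5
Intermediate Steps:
m = 16 (m = (-5 + sqrt(0 + 1))**2 = (-5 + sqrt(1))**2 = (-5 + 1)**2 = (-4)**2 = 16)
j = 9
b(a, p) = 1/9
(-70 + b(m, 8))**2 = (-70 + 1/9)**2 = (-629/9)**2 = 395641/81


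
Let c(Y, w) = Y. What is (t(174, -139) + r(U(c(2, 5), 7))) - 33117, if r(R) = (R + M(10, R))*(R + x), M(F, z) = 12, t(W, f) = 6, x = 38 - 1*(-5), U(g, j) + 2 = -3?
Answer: -32845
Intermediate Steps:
U(g, j) = -5 (U(g, j) = -2 - 3 = -5)
x = 43 (x = 38 + 5 = 43)
r(R) = (12 + R)*(43 + R) (r(R) = (R + 12)*(R + 43) = (12 + R)*(43 + R))
(t(174, -139) + r(U(c(2, 5), 7))) - 33117 = (6 + (516 + (-5)² + 55*(-5))) - 33117 = (6 + (516 + 25 - 275)) - 33117 = (6 + 266) - 33117 = 272 - 33117 = -32845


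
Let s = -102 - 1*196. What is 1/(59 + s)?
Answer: -1/239 ≈ -0.0041841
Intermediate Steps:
s = -298 (s = -102 - 196 = -298)
1/(59 + s) = 1/(59 - 298) = 1/(-239) = -1/239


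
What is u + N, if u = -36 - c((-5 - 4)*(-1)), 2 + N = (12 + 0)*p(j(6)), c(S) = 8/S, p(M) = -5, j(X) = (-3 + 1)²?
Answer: -890/9 ≈ -98.889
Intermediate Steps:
j(X) = 4 (j(X) = (-2)² = 4)
N = -62 (N = -2 + (12 + 0)*(-5) = -2 + 12*(-5) = -2 - 60 = -62)
u = -332/9 (u = -36 - 8/((-5 - 4)*(-1)) = -36 - 8/((-9*(-1))) = -36 - 8/9 = -332/9 ≈ -36.889)
u + N = -332/9 - 62 = -890/9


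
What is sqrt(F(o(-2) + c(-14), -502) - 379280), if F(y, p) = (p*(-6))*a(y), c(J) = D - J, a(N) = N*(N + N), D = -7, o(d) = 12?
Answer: 2*sqrt(448846) ≈ 1339.9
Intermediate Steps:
a(N) = 2*N**2 (a(N) = N*(2*N) = 2*N**2)
c(J) = -7 - J
F(y, p) = -12*p*y**2 (F(y, p) = (p*(-6))*(2*y**2) = (-6*p)*(2*y**2) = -12*p*y**2)
sqrt(F(o(-2) + c(-14), -502) - 379280) = sqrt(-12*(-502)*(12 + (-7 - 1*(-14)))**2 - 379280) = sqrt(-12*(-502)*(12 + (-7 + 14))**2 - 379280) = sqrt(-12*(-502)*(12 + 7)**2 - 379280) = sqrt(-12*(-502)*19**2 - 379280) = sqrt(-12*(-502)*361 - 379280) = sqrt(2174664 - 379280) = sqrt(1795384) = 2*sqrt(448846)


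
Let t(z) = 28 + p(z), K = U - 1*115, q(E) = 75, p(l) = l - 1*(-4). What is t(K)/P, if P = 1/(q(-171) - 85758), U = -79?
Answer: 13880646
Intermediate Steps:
p(l) = 4 + l (p(l) = l + 4 = 4 + l)
K = -194 (K = -79 - 1*115 = -79 - 115 = -194)
P = -1/85683 (P = 1/(75 - 85758) = 1/(-85683) = -1/85683 ≈ -1.1671e-5)
t(z) = 32 + z (t(z) = 28 + (4 + z) = 32 + z)
t(K)/P = (32 - 194)/(-1/85683) = -162*(-85683) = 13880646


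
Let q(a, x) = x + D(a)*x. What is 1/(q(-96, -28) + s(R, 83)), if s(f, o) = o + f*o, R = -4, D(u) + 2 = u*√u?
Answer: -221/693681865 - 10752*I*√6/693681865 ≈ -3.1859e-7 - 3.7967e-5*I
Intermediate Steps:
D(u) = -2 + u^(3/2) (D(u) = -2 + u*√u = -2 + u^(3/2))
q(a, x) = x + x*(-2 + a^(3/2)) (q(a, x) = x + (-2 + a^(3/2))*x = x + x*(-2 + a^(3/2)))
1/(q(-96, -28) + s(R, 83)) = 1/(-28*(-1 + (-96)^(3/2)) + 83*(1 - 4)) = 1/(-28*(-1 - 384*I*√6) + 83*(-3)) = 1/((28 + 10752*I*√6) - 249) = 1/(-221 + 10752*I*√6)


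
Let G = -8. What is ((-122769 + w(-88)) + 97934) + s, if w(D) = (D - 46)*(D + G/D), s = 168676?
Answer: 1711829/11 ≈ 1.5562e+5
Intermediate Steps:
w(D) = (-46 + D)*(D - 8/D) (w(D) = (D - 46)*(D - 8/D) = (-46 + D)*(D - 8/D))
((-122769 + w(-88)) + 97934) + s = ((-122769 + (-8 + (-88)**2 - 46*(-88) + 368/(-88))) + 97934) + 168676 = ((-122769 + (-8 + 7744 + 4048 + 368*(-1/88))) + 97934) + 168676 = ((-122769 + (-8 + 7744 + 4048 - 46/11)) + 97934) + 168676 = ((-122769 + 129578/11) + 97934) + 168676 = (-1220881/11 + 97934) + 168676 = -143607/11 + 168676 = 1711829/11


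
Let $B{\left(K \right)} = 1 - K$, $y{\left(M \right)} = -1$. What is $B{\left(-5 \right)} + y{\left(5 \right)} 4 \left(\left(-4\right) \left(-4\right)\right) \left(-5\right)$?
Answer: $326$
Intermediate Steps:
$B{\left(-5 \right)} + y{\left(5 \right)} 4 \left(\left(-4\right) \left(-4\right)\right) \left(-5\right) = \left(1 - -5\right) - 4 \left(\left(-4\right) \left(-4\right)\right) \left(-5\right) = \left(1 + 5\right) - 4 \cdot 16 \left(-5\right) = 6 - 64 \left(-5\right) = 6 - -320 = 6 + 320 = 326$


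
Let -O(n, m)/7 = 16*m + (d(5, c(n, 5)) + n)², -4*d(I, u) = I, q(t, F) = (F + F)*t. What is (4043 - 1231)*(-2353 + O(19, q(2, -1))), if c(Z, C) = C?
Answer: -46234201/4 ≈ -1.1559e+7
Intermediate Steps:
q(t, F) = 2*F*t (q(t, F) = (2*F)*t = 2*F*t)
d(I, u) = -I/4
O(n, m) = -112*m - 7*(-5/4 + n)² (O(n, m) = -7*(16*m + (-¼*5 + n)²) = -7*(16*m + (-5/4 + n)²) = -7*((-5/4 + n)² + 16*m) = -112*m - 7*(-5/4 + n)²)
(4043 - 1231)*(-2353 + O(19, q(2, -1))) = (4043 - 1231)*(-2353 + (-224*(-1)*2 - 7*(-5 + 4*19)²/16)) = 2812*(-2353 + (-112*(-4) - 7*(-5 + 76)²/16)) = 2812*(-2353 + (448 - 7/16*71²)) = 2812*(-2353 + (448 - 7/16*5041)) = 2812*(-2353 + (448 - 35287/16)) = 2812*(-2353 - 28119/16) = 2812*(-65767/16) = -46234201/4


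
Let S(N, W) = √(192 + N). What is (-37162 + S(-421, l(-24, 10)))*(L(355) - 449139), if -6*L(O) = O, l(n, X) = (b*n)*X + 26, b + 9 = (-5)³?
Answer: 50079306809/3 - 2695189*I*√229/6 ≈ 1.6693e+10 - 6.7976e+6*I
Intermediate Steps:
b = -134 (b = -9 + (-5)³ = -9 - 125 = -134)
l(n, X) = 26 - 134*X*n (l(n, X) = (-134*n)*X + 26 = -134*X*n + 26 = 26 - 134*X*n)
L(O) = -O/6
(-37162 + S(-421, l(-24, 10)))*(L(355) - 449139) = (-37162 + √(192 - 421))*(-⅙*355 - 449139) = (-37162 + √(-229))*(-355/6 - 449139) = (-37162 + I*√229)*(-2695189/6) = 50079306809/3 - 2695189*I*√229/6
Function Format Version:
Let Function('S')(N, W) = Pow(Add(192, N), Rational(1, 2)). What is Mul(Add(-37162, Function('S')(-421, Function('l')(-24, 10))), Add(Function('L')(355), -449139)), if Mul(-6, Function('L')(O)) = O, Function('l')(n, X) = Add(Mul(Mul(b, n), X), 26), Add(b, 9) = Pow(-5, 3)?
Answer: Add(Rational(50079306809, 3), Mul(Rational(-2695189, 6), I, Pow(229, Rational(1, 2)))) ≈ Add(1.6693e+10, Mul(-6.7976e+6, I))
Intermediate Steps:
b = -134 (b = Add(-9, Pow(-5, 3)) = Add(-9, -125) = -134)
Function('l')(n, X) = Add(26, Mul(-134, X, n)) (Function('l')(n, X) = Add(Mul(Mul(-134, n), X), 26) = Add(Mul(-134, X, n), 26) = Add(26, Mul(-134, X, n)))
Function('L')(O) = Mul(Rational(-1, 6), O)
Mul(Add(-37162, Function('S')(-421, Function('l')(-24, 10))), Add(Function('L')(355), -449139)) = Mul(Add(-37162, Pow(Add(192, -421), Rational(1, 2))), Add(Mul(Rational(-1, 6), 355), -449139)) = Mul(Add(-37162, Pow(-229, Rational(1, 2))), Add(Rational(-355, 6), -449139)) = Mul(Add(-37162, Mul(I, Pow(229, Rational(1, 2)))), Rational(-2695189, 6)) = Add(Rational(50079306809, 3), Mul(Rational(-2695189, 6), I, Pow(229, Rational(1, 2))))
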